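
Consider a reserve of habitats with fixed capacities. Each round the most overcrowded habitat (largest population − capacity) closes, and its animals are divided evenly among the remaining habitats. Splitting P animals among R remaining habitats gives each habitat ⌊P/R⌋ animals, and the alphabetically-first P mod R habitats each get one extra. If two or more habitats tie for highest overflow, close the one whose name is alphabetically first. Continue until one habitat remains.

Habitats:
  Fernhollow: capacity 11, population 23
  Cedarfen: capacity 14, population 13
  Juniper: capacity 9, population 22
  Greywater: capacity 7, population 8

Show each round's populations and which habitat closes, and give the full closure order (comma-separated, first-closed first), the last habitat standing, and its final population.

Closure order: Juniper, Fernhollow, Greywater
Last habitat: Cedarfen with 66 animals

Round 1: Cedarfen=13 Fernhollow=23 Greywater=8 Juniper=22 → close Juniper (overflow 13)
  22÷3 = 7 each, +1 to first 1
Round 2: Cedarfen=21 Fernhollow=30 Greywater=15 → close Fernhollow (overflow 19)
  30÷2 = 15 each, +1 to first 0
Round 3: Cedarfen=36 Greywater=30 → close Greywater (overflow 23)
  30÷1 = 30 each, +1 to first 0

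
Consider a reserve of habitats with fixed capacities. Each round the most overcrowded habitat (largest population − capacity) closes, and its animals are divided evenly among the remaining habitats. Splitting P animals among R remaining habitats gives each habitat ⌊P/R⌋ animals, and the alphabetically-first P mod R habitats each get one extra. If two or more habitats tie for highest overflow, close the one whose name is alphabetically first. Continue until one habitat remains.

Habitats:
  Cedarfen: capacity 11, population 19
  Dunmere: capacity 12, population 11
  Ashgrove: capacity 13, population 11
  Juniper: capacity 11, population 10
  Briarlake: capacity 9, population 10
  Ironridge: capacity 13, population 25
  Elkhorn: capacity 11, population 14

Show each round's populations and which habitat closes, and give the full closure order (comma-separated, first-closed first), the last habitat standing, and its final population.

Round 1: Ashgrove=11 Briarlake=10 Cedarfen=19 Dunmere=11 Elkhorn=14 Ironridge=25 Juniper=10 → close Ironridge (overflow 12)
  25÷6 = 4 each, +1 to first 1
Round 2: Ashgrove=16 Briarlake=14 Cedarfen=23 Dunmere=15 Elkhorn=18 Juniper=14 → close Cedarfen (overflow 12)
  23÷5 = 4 each, +1 to first 3
Round 3: Ashgrove=21 Briarlake=19 Dunmere=20 Elkhorn=22 Juniper=18 → close Elkhorn (overflow 11)
  22÷4 = 5 each, +1 to first 2
Round 4: Ashgrove=27 Briarlake=25 Dunmere=25 Juniper=23 → close Briarlake (overflow 16)
  25÷3 = 8 each, +1 to first 1
Round 5: Ashgrove=36 Dunmere=33 Juniper=31 → close Ashgrove (overflow 23)
  36÷2 = 18 each, +1 to first 0
Round 6: Dunmere=51 Juniper=49 → close Dunmere (overflow 39)
  51÷1 = 51 each, +1 to first 0

Closure order: Ironridge, Cedarfen, Elkhorn, Briarlake, Ashgrove, Dunmere
Last habitat: Juniper with 100 animals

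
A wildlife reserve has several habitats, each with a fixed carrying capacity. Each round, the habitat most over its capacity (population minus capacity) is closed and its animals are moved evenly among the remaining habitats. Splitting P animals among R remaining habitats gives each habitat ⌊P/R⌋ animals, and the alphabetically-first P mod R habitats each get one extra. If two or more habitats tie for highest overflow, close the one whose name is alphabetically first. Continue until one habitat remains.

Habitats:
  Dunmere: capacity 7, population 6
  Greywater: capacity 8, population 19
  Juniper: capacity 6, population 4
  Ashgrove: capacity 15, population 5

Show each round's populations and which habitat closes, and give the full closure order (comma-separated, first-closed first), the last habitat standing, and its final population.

Round 1: Ashgrove=5 Dunmere=6 Greywater=19 Juniper=4 → close Greywater (overflow 11)
  19÷3 = 6 each, +1 to first 1
Round 2: Ashgrove=12 Dunmere=12 Juniper=10 → close Dunmere (overflow 5)
  12÷2 = 6 each, +1 to first 0
Round 3: Ashgrove=18 Juniper=16 → close Juniper (overflow 10)
  16÷1 = 16 each, +1 to first 0

Closure order: Greywater, Dunmere, Juniper
Last habitat: Ashgrove with 34 animals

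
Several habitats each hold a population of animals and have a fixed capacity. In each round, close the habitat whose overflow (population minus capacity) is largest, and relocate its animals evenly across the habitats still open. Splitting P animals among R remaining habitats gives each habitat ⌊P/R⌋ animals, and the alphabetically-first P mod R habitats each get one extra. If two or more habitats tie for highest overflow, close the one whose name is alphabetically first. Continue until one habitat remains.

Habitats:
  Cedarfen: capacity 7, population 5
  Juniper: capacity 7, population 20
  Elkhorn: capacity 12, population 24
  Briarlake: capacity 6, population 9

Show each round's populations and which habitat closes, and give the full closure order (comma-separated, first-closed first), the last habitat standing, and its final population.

Round 1: Briarlake=9 Cedarfen=5 Elkhorn=24 Juniper=20 → close Juniper (overflow 13)
  20÷3 = 6 each, +1 to first 2
Round 2: Briarlake=16 Cedarfen=12 Elkhorn=30 → close Elkhorn (overflow 18)
  30÷2 = 15 each, +1 to first 0
Round 3: Briarlake=31 Cedarfen=27 → close Briarlake (overflow 25)
  31÷1 = 31 each, +1 to first 0

Closure order: Juniper, Elkhorn, Briarlake
Last habitat: Cedarfen with 58 animals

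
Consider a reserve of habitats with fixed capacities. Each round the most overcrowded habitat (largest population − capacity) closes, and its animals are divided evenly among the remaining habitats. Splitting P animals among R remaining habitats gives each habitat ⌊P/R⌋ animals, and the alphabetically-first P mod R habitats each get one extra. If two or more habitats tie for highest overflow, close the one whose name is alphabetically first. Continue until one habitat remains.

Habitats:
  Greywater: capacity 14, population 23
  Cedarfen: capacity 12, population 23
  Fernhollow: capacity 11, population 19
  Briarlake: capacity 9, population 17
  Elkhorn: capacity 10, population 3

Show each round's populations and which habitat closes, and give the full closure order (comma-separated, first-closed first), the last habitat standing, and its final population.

Closure order: Cedarfen, Briarlake, Fernhollow, Greywater
Last habitat: Elkhorn with 85 animals

Round 1: Briarlake=17 Cedarfen=23 Elkhorn=3 Fernhollow=19 Greywater=23 → close Cedarfen (overflow 11)
  23÷4 = 5 each, +1 to first 3
Round 2: Briarlake=23 Elkhorn=9 Fernhollow=25 Greywater=28 → close Briarlake (overflow 14)
  23÷3 = 7 each, +1 to first 2
Round 3: Elkhorn=17 Fernhollow=33 Greywater=35 → close Fernhollow (overflow 22)
  33÷2 = 16 each, +1 to first 1
Round 4: Elkhorn=34 Greywater=51 → close Greywater (overflow 37)
  51÷1 = 51 each, +1 to first 0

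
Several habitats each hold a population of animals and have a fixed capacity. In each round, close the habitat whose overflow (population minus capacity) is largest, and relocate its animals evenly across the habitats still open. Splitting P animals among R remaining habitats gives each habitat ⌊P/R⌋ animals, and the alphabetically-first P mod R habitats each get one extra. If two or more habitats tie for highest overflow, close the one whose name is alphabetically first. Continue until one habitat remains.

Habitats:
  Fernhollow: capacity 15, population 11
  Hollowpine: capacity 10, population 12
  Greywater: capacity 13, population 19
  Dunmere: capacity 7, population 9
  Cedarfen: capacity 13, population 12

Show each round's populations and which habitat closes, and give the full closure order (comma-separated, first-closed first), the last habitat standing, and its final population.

Closure order: Greywater, Dunmere, Hollowpine, Cedarfen
Last habitat: Fernhollow with 63 animals

Round 1: Cedarfen=12 Dunmere=9 Fernhollow=11 Greywater=19 Hollowpine=12 → close Greywater (overflow 6)
  19÷4 = 4 each, +1 to first 3
Round 2: Cedarfen=17 Dunmere=14 Fernhollow=16 Hollowpine=16 → close Dunmere (overflow 7)
  14÷3 = 4 each, +1 to first 2
Round 3: Cedarfen=22 Fernhollow=21 Hollowpine=20 → close Hollowpine (overflow 10)
  20÷2 = 10 each, +1 to first 0
Round 4: Cedarfen=32 Fernhollow=31 → close Cedarfen (overflow 19)
  32÷1 = 32 each, +1 to first 0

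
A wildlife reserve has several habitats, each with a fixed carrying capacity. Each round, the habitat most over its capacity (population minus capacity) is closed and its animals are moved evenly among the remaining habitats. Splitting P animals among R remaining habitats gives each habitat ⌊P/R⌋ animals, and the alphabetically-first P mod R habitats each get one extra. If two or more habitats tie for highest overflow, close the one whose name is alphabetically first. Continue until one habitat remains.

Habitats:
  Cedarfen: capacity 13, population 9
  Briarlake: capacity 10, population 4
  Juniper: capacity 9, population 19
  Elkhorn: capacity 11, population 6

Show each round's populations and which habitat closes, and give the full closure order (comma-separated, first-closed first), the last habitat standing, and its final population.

Closure order: Juniper, Cedarfen, Briarlake
Last habitat: Elkhorn with 38 animals

Round 1: Briarlake=4 Cedarfen=9 Elkhorn=6 Juniper=19 → close Juniper (overflow 10)
  19÷3 = 6 each, +1 to first 1
Round 2: Briarlake=11 Cedarfen=15 Elkhorn=12 → close Cedarfen (overflow 2)
  15÷2 = 7 each, +1 to first 1
Round 3: Briarlake=19 Elkhorn=19 → close Briarlake (overflow 9)
  19÷1 = 19 each, +1 to first 0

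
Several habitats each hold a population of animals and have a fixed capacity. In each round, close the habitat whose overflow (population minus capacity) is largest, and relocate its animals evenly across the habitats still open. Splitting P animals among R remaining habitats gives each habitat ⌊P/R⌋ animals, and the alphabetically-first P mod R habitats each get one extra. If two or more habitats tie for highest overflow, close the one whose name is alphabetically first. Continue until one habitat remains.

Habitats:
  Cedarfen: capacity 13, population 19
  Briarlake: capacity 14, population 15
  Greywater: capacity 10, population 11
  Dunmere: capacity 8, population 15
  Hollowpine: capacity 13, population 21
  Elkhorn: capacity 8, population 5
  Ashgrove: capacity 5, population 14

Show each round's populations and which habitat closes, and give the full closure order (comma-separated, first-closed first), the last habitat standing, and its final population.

Closure order: Ashgrove, Hollowpine, Cedarfen, Dunmere, Briarlake, Greywater
Last habitat: Elkhorn with 100 animals

Round 1: Ashgrove=14 Briarlake=15 Cedarfen=19 Dunmere=15 Elkhorn=5 Greywater=11 Hollowpine=21 → close Ashgrove (overflow 9)
  14÷6 = 2 each, +1 to first 2
Round 2: Briarlake=18 Cedarfen=22 Dunmere=17 Elkhorn=7 Greywater=13 Hollowpine=23 → close Hollowpine (overflow 10)
  23÷5 = 4 each, +1 to first 3
Round 3: Briarlake=23 Cedarfen=27 Dunmere=22 Elkhorn=11 Greywater=17 → close Cedarfen (overflow 14)
  27÷4 = 6 each, +1 to first 3
Round 4: Briarlake=30 Dunmere=29 Elkhorn=18 Greywater=23 → close Dunmere (overflow 21)
  29÷3 = 9 each, +1 to first 2
Round 5: Briarlake=40 Elkhorn=28 Greywater=32 → close Briarlake (overflow 26)
  40÷2 = 20 each, +1 to first 0
Round 6: Elkhorn=48 Greywater=52 → close Greywater (overflow 42)
  52÷1 = 52 each, +1 to first 0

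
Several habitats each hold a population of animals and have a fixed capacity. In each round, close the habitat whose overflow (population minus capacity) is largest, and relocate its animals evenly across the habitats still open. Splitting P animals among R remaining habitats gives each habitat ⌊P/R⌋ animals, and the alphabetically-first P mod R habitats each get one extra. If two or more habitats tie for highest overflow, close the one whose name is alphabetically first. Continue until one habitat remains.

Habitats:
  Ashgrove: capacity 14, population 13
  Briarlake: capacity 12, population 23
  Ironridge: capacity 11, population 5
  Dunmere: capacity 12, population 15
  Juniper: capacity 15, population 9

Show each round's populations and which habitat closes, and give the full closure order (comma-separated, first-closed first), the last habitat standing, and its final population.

Round 1: Ashgrove=13 Briarlake=23 Dunmere=15 Ironridge=5 Juniper=9 → close Briarlake (overflow 11)
  23÷4 = 5 each, +1 to first 3
Round 2: Ashgrove=19 Dunmere=21 Ironridge=11 Juniper=14 → close Dunmere (overflow 9)
  21÷3 = 7 each, +1 to first 0
Round 3: Ashgrove=26 Ironridge=18 Juniper=21 → close Ashgrove (overflow 12)
  26÷2 = 13 each, +1 to first 0
Round 4: Ironridge=31 Juniper=34 → close Ironridge (overflow 20)
  31÷1 = 31 each, +1 to first 0

Closure order: Briarlake, Dunmere, Ashgrove, Ironridge
Last habitat: Juniper with 65 animals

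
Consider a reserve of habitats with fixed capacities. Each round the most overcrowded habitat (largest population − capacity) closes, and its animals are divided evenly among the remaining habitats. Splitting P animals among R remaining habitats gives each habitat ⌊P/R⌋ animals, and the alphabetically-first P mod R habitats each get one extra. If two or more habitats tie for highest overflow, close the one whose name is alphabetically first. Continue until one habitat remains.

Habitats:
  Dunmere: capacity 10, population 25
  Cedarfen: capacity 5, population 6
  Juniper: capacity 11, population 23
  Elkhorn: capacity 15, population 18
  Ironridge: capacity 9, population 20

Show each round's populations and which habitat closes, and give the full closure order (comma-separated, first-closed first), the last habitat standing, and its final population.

Round 1: Cedarfen=6 Dunmere=25 Elkhorn=18 Ironridge=20 Juniper=23 → close Dunmere (overflow 15)
  25÷4 = 6 each, +1 to first 1
Round 2: Cedarfen=13 Elkhorn=24 Ironridge=26 Juniper=29 → close Juniper (overflow 18)
  29÷3 = 9 each, +1 to first 2
Round 3: Cedarfen=23 Elkhorn=34 Ironridge=35 → close Ironridge (overflow 26)
  35÷2 = 17 each, +1 to first 1
Round 4: Cedarfen=41 Elkhorn=51 → close Cedarfen (overflow 36)
  41÷1 = 41 each, +1 to first 0

Closure order: Dunmere, Juniper, Ironridge, Cedarfen
Last habitat: Elkhorn with 92 animals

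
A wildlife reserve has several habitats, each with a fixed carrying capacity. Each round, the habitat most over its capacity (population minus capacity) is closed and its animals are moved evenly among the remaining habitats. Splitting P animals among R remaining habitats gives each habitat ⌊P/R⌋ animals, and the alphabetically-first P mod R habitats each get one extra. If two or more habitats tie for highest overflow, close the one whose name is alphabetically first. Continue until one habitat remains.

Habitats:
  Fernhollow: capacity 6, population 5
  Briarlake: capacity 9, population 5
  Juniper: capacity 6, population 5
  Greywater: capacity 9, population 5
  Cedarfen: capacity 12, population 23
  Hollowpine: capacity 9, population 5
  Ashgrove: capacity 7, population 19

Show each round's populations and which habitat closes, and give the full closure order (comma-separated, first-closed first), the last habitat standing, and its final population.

Round 1: Ashgrove=19 Briarlake=5 Cedarfen=23 Fernhollow=5 Greywater=5 Hollowpine=5 Juniper=5 → close Ashgrove (overflow 12)
  19÷6 = 3 each, +1 to first 1
Round 2: Briarlake=9 Cedarfen=26 Fernhollow=8 Greywater=8 Hollowpine=8 Juniper=8 → close Cedarfen (overflow 14)
  26÷5 = 5 each, +1 to first 1
Round 3: Briarlake=15 Fernhollow=13 Greywater=13 Hollowpine=13 Juniper=13 → close Fernhollow (overflow 7)
  13÷4 = 3 each, +1 to first 1
Round 4: Briarlake=19 Greywater=16 Hollowpine=16 Juniper=16 → close Briarlake (overflow 10)
  19÷3 = 6 each, +1 to first 1
Round 5: Greywater=23 Hollowpine=22 Juniper=22 → close Juniper (overflow 16)
  22÷2 = 11 each, +1 to first 0
Round 6: Greywater=34 Hollowpine=33 → close Greywater (overflow 25)
  34÷1 = 34 each, +1 to first 0

Closure order: Ashgrove, Cedarfen, Fernhollow, Briarlake, Juniper, Greywater
Last habitat: Hollowpine with 67 animals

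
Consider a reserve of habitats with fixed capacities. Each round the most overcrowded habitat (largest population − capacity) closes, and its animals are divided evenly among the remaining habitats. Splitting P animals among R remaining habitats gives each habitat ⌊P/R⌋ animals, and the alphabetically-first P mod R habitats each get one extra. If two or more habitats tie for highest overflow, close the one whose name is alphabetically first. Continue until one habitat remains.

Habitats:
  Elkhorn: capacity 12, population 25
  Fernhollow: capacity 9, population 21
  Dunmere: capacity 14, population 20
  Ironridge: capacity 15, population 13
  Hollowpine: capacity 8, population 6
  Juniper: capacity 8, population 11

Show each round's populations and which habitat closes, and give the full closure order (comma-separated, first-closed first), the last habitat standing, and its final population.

Closure order: Elkhorn, Fernhollow, Dunmere, Juniper, Hollowpine
Last habitat: Ironridge with 96 animals

Round 1: Dunmere=20 Elkhorn=25 Fernhollow=21 Hollowpine=6 Ironridge=13 Juniper=11 → close Elkhorn (overflow 13)
  25÷5 = 5 each, +1 to first 0
Round 2: Dunmere=25 Fernhollow=26 Hollowpine=11 Ironridge=18 Juniper=16 → close Fernhollow (overflow 17)
  26÷4 = 6 each, +1 to first 2
Round 3: Dunmere=32 Hollowpine=18 Ironridge=24 Juniper=22 → close Dunmere (overflow 18)
  32÷3 = 10 each, +1 to first 2
Round 4: Hollowpine=29 Ironridge=35 Juniper=32 → close Juniper (overflow 24)
  32÷2 = 16 each, +1 to first 0
Round 5: Hollowpine=45 Ironridge=51 → close Hollowpine (overflow 37)
  45÷1 = 45 each, +1 to first 0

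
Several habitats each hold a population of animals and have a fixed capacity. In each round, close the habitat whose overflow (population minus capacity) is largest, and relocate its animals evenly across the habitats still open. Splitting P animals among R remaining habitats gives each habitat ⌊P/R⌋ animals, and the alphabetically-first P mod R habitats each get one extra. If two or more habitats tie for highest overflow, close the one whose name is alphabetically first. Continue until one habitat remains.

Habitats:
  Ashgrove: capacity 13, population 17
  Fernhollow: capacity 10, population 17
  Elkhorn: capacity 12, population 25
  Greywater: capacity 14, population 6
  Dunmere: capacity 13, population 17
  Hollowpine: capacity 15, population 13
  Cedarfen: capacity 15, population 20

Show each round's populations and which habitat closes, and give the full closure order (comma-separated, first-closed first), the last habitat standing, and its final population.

Round 1: Ashgrove=17 Cedarfen=20 Dunmere=17 Elkhorn=25 Fernhollow=17 Greywater=6 Hollowpine=13 → close Elkhorn (overflow 13)
  25÷6 = 4 each, +1 to first 1
Round 2: Ashgrove=22 Cedarfen=24 Dunmere=21 Fernhollow=21 Greywater=10 Hollowpine=17 → close Fernhollow (overflow 11)
  21÷5 = 4 each, +1 to first 1
Round 3: Ashgrove=27 Cedarfen=28 Dunmere=25 Greywater=14 Hollowpine=21 → close Ashgrove (overflow 14)
  27÷4 = 6 each, +1 to first 3
Round 4: Cedarfen=35 Dunmere=32 Greywater=21 Hollowpine=27 → close Cedarfen (overflow 20)
  35÷3 = 11 each, +1 to first 2
Round 5: Dunmere=44 Greywater=33 Hollowpine=38 → close Dunmere (overflow 31)
  44÷2 = 22 each, +1 to first 0
Round 6: Greywater=55 Hollowpine=60 → close Hollowpine (overflow 45)
  60÷1 = 60 each, +1 to first 0

Closure order: Elkhorn, Fernhollow, Ashgrove, Cedarfen, Dunmere, Hollowpine
Last habitat: Greywater with 115 animals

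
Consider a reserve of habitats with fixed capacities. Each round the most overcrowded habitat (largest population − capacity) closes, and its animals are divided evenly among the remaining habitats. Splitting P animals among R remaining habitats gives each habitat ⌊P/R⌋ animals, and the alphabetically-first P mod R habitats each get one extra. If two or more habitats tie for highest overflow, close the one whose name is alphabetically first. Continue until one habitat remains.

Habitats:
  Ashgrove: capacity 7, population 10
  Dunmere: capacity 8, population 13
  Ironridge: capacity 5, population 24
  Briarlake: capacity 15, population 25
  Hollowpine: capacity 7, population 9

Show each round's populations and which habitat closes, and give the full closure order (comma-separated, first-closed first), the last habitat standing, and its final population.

Closure order: Ironridge, Briarlake, Dunmere, Ashgrove
Last habitat: Hollowpine with 81 animals

Round 1: Ashgrove=10 Briarlake=25 Dunmere=13 Hollowpine=9 Ironridge=24 → close Ironridge (overflow 19)
  24÷4 = 6 each, +1 to first 0
Round 2: Ashgrove=16 Briarlake=31 Dunmere=19 Hollowpine=15 → close Briarlake (overflow 16)
  31÷3 = 10 each, +1 to first 1
Round 3: Ashgrove=27 Dunmere=29 Hollowpine=25 → close Dunmere (overflow 21)
  29÷2 = 14 each, +1 to first 1
Round 4: Ashgrove=42 Hollowpine=39 → close Ashgrove (overflow 35)
  42÷1 = 42 each, +1 to first 0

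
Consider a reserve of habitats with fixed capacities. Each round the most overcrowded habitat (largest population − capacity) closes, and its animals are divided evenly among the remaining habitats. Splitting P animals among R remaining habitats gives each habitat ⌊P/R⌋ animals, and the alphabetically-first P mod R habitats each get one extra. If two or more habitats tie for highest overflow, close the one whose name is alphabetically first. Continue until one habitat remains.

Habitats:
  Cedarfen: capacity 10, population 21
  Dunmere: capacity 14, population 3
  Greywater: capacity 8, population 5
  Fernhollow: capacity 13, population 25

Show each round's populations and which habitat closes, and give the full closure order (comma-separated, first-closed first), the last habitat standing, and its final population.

Closure order: Fernhollow, Cedarfen, Greywater
Last habitat: Dunmere with 54 animals

Round 1: Cedarfen=21 Dunmere=3 Fernhollow=25 Greywater=5 → close Fernhollow (overflow 12)
  25÷3 = 8 each, +1 to first 1
Round 2: Cedarfen=30 Dunmere=11 Greywater=13 → close Cedarfen (overflow 20)
  30÷2 = 15 each, +1 to first 0
Round 3: Dunmere=26 Greywater=28 → close Greywater (overflow 20)
  28÷1 = 28 each, +1 to first 0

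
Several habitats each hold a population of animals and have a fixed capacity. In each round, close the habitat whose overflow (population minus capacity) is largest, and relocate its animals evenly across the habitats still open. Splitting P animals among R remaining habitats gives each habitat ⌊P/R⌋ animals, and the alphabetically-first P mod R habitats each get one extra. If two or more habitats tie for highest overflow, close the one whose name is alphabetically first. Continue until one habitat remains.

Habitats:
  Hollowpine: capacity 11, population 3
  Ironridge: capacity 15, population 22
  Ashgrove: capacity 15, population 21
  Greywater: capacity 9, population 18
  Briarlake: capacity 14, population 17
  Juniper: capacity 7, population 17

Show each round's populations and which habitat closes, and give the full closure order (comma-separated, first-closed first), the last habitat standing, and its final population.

Round 1: Ashgrove=21 Briarlake=17 Greywater=18 Hollowpine=3 Ironridge=22 Juniper=17 → close Juniper (overflow 10)
  17÷5 = 3 each, +1 to first 2
Round 2: Ashgrove=25 Briarlake=21 Greywater=21 Hollowpine=6 Ironridge=25 → close Greywater (overflow 12)
  21÷4 = 5 each, +1 to first 1
Round 3: Ashgrove=31 Briarlake=26 Hollowpine=11 Ironridge=30 → close Ashgrove (overflow 16)
  31÷3 = 10 each, +1 to first 1
Round 4: Briarlake=37 Hollowpine=21 Ironridge=40 → close Ironridge (overflow 25)
  40÷2 = 20 each, +1 to first 0
Round 5: Briarlake=57 Hollowpine=41 → close Briarlake (overflow 43)
  57÷1 = 57 each, +1 to first 0

Closure order: Juniper, Greywater, Ashgrove, Ironridge, Briarlake
Last habitat: Hollowpine with 98 animals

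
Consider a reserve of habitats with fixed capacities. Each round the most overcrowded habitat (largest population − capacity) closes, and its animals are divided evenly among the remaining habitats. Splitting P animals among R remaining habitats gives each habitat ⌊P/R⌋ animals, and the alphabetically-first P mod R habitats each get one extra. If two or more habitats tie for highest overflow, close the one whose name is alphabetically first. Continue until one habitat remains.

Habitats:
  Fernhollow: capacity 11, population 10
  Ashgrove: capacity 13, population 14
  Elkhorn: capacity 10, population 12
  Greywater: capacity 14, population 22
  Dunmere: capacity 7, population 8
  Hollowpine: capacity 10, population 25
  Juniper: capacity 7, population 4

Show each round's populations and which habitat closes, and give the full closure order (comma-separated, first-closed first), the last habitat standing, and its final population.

Closure order: Hollowpine, Greywater, Ashgrove, Dunmere, Elkhorn, Fernhollow
Last habitat: Juniper with 95 animals

Round 1: Ashgrove=14 Dunmere=8 Elkhorn=12 Fernhollow=10 Greywater=22 Hollowpine=25 Juniper=4 → close Hollowpine (overflow 15)
  25÷6 = 4 each, +1 to first 1
Round 2: Ashgrove=19 Dunmere=12 Elkhorn=16 Fernhollow=14 Greywater=26 Juniper=8 → close Greywater (overflow 12)
  26÷5 = 5 each, +1 to first 1
Round 3: Ashgrove=25 Dunmere=17 Elkhorn=21 Fernhollow=19 Juniper=13 → close Ashgrove (overflow 12)
  25÷4 = 6 each, +1 to first 1
Round 4: Dunmere=24 Elkhorn=27 Fernhollow=25 Juniper=19 → close Dunmere (overflow 17)
  24÷3 = 8 each, +1 to first 0
Round 5: Elkhorn=35 Fernhollow=33 Juniper=27 → close Elkhorn (overflow 25)
  35÷2 = 17 each, +1 to first 1
Round 6: Fernhollow=51 Juniper=44 → close Fernhollow (overflow 40)
  51÷1 = 51 each, +1 to first 0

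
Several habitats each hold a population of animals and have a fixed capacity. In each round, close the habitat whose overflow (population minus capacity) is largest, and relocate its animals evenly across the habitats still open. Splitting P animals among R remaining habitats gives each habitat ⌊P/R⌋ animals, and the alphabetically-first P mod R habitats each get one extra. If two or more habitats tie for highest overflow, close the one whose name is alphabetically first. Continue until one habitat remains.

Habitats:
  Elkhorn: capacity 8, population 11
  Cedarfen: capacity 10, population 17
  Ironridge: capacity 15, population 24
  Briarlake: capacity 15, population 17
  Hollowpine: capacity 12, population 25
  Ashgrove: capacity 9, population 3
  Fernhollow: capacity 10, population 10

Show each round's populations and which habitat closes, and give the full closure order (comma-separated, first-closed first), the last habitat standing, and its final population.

Closure order: Hollowpine, Ironridge, Cedarfen, Briarlake, Elkhorn, Fernhollow
Last habitat: Ashgrove with 107 animals

Round 1: Ashgrove=3 Briarlake=17 Cedarfen=17 Elkhorn=11 Fernhollow=10 Hollowpine=25 Ironridge=24 → close Hollowpine (overflow 13)
  25÷6 = 4 each, +1 to first 1
Round 2: Ashgrove=8 Briarlake=21 Cedarfen=21 Elkhorn=15 Fernhollow=14 Ironridge=28 → close Ironridge (overflow 13)
  28÷5 = 5 each, +1 to first 3
Round 3: Ashgrove=14 Briarlake=27 Cedarfen=27 Elkhorn=20 Fernhollow=19 → close Cedarfen (overflow 17)
  27÷4 = 6 each, +1 to first 3
Round 4: Ashgrove=21 Briarlake=34 Elkhorn=27 Fernhollow=25 → close Briarlake (overflow 19)
  34÷3 = 11 each, +1 to first 1
Round 5: Ashgrove=33 Elkhorn=38 Fernhollow=36 → close Elkhorn (overflow 30)
  38÷2 = 19 each, +1 to first 0
Round 6: Ashgrove=52 Fernhollow=55 → close Fernhollow (overflow 45)
  55÷1 = 55 each, +1 to first 0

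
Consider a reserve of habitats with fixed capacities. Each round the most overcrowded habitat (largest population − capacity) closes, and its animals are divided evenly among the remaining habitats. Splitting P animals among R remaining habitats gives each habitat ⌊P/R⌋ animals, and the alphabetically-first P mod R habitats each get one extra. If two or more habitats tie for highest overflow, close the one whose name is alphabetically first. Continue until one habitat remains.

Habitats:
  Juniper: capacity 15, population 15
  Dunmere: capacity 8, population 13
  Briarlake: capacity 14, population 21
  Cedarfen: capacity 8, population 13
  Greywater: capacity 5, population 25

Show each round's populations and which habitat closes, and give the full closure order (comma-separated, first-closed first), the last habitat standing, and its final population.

Closure order: Greywater, Briarlake, Cedarfen, Dunmere
Last habitat: Juniper with 87 animals

Round 1: Briarlake=21 Cedarfen=13 Dunmere=13 Greywater=25 Juniper=15 → close Greywater (overflow 20)
  25÷4 = 6 each, +1 to first 1
Round 2: Briarlake=28 Cedarfen=19 Dunmere=19 Juniper=21 → close Briarlake (overflow 14)
  28÷3 = 9 each, +1 to first 1
Round 3: Cedarfen=29 Dunmere=28 Juniper=30 → close Cedarfen (overflow 21)
  29÷2 = 14 each, +1 to first 1
Round 4: Dunmere=43 Juniper=44 → close Dunmere (overflow 35)
  43÷1 = 43 each, +1 to first 0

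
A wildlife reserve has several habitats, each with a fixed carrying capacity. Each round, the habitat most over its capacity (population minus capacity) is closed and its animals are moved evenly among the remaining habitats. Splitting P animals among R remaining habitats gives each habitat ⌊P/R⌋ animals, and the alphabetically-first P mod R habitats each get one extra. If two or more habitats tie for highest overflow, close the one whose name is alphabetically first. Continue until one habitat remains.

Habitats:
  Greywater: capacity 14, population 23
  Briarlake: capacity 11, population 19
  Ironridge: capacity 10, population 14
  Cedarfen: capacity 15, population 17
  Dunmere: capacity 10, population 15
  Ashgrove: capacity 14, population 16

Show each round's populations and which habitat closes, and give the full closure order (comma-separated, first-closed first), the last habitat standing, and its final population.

Closure order: Greywater, Briarlake, Dunmere, Ashgrove, Ironridge
Last habitat: Cedarfen with 104 animals

Round 1: Ashgrove=16 Briarlake=19 Cedarfen=17 Dunmere=15 Greywater=23 Ironridge=14 → close Greywater (overflow 9)
  23÷5 = 4 each, +1 to first 3
Round 2: Ashgrove=21 Briarlake=24 Cedarfen=22 Dunmere=19 Ironridge=18 → close Briarlake (overflow 13)
  24÷4 = 6 each, +1 to first 0
Round 3: Ashgrove=27 Cedarfen=28 Dunmere=25 Ironridge=24 → close Dunmere (overflow 15)
  25÷3 = 8 each, +1 to first 1
Round 4: Ashgrove=36 Cedarfen=36 Ironridge=32 → close Ashgrove (overflow 22)
  36÷2 = 18 each, +1 to first 0
Round 5: Cedarfen=54 Ironridge=50 → close Ironridge (overflow 40)
  50÷1 = 50 each, +1 to first 0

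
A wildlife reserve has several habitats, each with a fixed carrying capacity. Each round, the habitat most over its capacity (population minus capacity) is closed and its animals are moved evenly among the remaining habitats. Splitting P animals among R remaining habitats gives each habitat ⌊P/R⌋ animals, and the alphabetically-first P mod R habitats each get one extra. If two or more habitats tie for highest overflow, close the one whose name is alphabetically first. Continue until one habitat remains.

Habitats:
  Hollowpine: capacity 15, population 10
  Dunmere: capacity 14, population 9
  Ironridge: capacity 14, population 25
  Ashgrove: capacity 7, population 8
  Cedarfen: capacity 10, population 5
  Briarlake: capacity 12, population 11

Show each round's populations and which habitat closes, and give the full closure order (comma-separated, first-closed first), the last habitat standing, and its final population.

Round 1: Ashgrove=8 Briarlake=11 Cedarfen=5 Dunmere=9 Hollowpine=10 Ironridge=25 → close Ironridge (overflow 11)
  25÷5 = 5 each, +1 to first 0
Round 2: Ashgrove=13 Briarlake=16 Cedarfen=10 Dunmere=14 Hollowpine=15 → close Ashgrove (overflow 6)
  13÷4 = 3 each, +1 to first 1
Round 3: Briarlake=20 Cedarfen=13 Dunmere=17 Hollowpine=18 → close Briarlake (overflow 8)
  20÷3 = 6 each, +1 to first 2
Round 4: Cedarfen=20 Dunmere=24 Hollowpine=24 → close Cedarfen (overflow 10)
  20÷2 = 10 each, +1 to first 0
Round 5: Dunmere=34 Hollowpine=34 → close Dunmere (overflow 20)
  34÷1 = 34 each, +1 to first 0

Closure order: Ironridge, Ashgrove, Briarlake, Cedarfen, Dunmere
Last habitat: Hollowpine with 68 animals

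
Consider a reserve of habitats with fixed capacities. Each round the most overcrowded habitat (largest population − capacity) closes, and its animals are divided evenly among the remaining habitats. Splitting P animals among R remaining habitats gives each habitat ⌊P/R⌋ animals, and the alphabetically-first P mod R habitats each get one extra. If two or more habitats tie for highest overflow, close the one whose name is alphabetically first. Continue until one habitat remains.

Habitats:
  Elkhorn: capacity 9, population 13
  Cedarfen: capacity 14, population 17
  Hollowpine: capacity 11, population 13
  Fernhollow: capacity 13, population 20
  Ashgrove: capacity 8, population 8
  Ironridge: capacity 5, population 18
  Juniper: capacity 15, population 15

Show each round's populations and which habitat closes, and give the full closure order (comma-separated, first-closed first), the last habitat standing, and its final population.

Round 1: Ashgrove=8 Cedarfen=17 Elkhorn=13 Fernhollow=20 Hollowpine=13 Ironridge=18 Juniper=15 → close Ironridge (overflow 13)
  18÷6 = 3 each, +1 to first 0
Round 2: Ashgrove=11 Cedarfen=20 Elkhorn=16 Fernhollow=23 Hollowpine=16 Juniper=18 → close Fernhollow (overflow 10)
  23÷5 = 4 each, +1 to first 3
Round 3: Ashgrove=16 Cedarfen=25 Elkhorn=21 Hollowpine=20 Juniper=22 → close Elkhorn (overflow 12)
  21÷4 = 5 each, +1 to first 1
Round 4: Ashgrove=22 Cedarfen=30 Hollowpine=25 Juniper=27 → close Cedarfen (overflow 16)
  30÷3 = 10 each, +1 to first 0
Round 5: Ashgrove=32 Hollowpine=35 Juniper=37 → close Ashgrove (overflow 24)
  32÷2 = 16 each, +1 to first 0
Round 6: Hollowpine=51 Juniper=53 → close Hollowpine (overflow 40)
  51÷1 = 51 each, +1 to first 0

Closure order: Ironridge, Fernhollow, Elkhorn, Cedarfen, Ashgrove, Hollowpine
Last habitat: Juniper with 104 animals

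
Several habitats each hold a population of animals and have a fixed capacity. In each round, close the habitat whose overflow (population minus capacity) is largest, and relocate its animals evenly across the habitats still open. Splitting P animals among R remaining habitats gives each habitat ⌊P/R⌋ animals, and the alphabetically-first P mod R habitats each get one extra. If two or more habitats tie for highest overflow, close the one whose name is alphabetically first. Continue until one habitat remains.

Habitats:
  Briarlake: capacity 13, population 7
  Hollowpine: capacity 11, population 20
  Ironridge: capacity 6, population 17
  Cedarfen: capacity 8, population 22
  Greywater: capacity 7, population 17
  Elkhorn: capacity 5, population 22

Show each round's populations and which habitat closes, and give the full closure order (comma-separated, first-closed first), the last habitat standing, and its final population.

Closure order: Elkhorn, Cedarfen, Greywater, Ironridge, Hollowpine
Last habitat: Briarlake with 105 animals

Round 1: Briarlake=7 Cedarfen=22 Elkhorn=22 Greywater=17 Hollowpine=20 Ironridge=17 → close Elkhorn (overflow 17)
  22÷5 = 4 each, +1 to first 2
Round 2: Briarlake=12 Cedarfen=27 Greywater=21 Hollowpine=24 Ironridge=21 → close Cedarfen (overflow 19)
  27÷4 = 6 each, +1 to first 3
Round 3: Briarlake=19 Greywater=28 Hollowpine=31 Ironridge=27 → close Greywater (overflow 21)
  28÷3 = 9 each, +1 to first 1
Round 4: Briarlake=29 Hollowpine=40 Ironridge=36 → close Ironridge (overflow 30)
  36÷2 = 18 each, +1 to first 0
Round 5: Briarlake=47 Hollowpine=58 → close Hollowpine (overflow 47)
  58÷1 = 58 each, +1 to first 0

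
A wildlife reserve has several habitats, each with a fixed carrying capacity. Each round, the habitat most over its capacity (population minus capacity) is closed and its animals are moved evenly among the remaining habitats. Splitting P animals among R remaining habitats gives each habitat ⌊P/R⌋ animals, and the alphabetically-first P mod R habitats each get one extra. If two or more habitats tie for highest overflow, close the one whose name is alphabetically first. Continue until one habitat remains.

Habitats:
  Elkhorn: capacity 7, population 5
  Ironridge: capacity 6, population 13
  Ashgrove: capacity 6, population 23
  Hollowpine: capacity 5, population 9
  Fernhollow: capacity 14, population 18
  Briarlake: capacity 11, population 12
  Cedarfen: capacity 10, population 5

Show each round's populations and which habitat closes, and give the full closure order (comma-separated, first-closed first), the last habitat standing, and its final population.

Round 1: Ashgrove=23 Briarlake=12 Cedarfen=5 Elkhorn=5 Fernhollow=18 Hollowpine=9 Ironridge=13 → close Ashgrove (overflow 17)
  23÷6 = 3 each, +1 to first 5
Round 2: Briarlake=16 Cedarfen=9 Elkhorn=9 Fernhollow=22 Hollowpine=13 Ironridge=16 → close Ironridge (overflow 10)
  16÷5 = 3 each, +1 to first 1
Round 3: Briarlake=20 Cedarfen=12 Elkhorn=12 Fernhollow=25 Hollowpine=16 → close Fernhollow (overflow 11)
  25÷4 = 6 each, +1 to first 1
Round 4: Briarlake=27 Cedarfen=18 Elkhorn=18 Hollowpine=22 → close Hollowpine (overflow 17)
  22÷3 = 7 each, +1 to first 1
Round 5: Briarlake=35 Cedarfen=25 Elkhorn=25 → close Briarlake (overflow 24)
  35÷2 = 17 each, +1 to first 1
Round 6: Cedarfen=43 Elkhorn=42 → close Elkhorn (overflow 35)
  42÷1 = 42 each, +1 to first 0

Closure order: Ashgrove, Ironridge, Fernhollow, Hollowpine, Briarlake, Elkhorn
Last habitat: Cedarfen with 85 animals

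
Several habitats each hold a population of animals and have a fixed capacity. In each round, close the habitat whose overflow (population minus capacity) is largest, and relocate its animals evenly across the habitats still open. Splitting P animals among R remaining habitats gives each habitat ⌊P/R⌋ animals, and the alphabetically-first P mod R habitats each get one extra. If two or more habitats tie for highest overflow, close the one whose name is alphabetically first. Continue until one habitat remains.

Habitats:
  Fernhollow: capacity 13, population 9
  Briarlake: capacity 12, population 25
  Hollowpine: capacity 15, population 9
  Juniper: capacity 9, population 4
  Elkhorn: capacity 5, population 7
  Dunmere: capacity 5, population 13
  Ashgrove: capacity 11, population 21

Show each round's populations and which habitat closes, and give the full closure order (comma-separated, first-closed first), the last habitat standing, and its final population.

Round 1: Ashgrove=21 Briarlake=25 Dunmere=13 Elkhorn=7 Fernhollow=9 Hollowpine=9 Juniper=4 → close Briarlake (overflow 13)
  25÷6 = 4 each, +1 to first 1
Round 2: Ashgrove=26 Dunmere=17 Elkhorn=11 Fernhollow=13 Hollowpine=13 Juniper=8 → close Ashgrove (overflow 15)
  26÷5 = 5 each, +1 to first 1
Round 3: Dunmere=23 Elkhorn=16 Fernhollow=18 Hollowpine=18 Juniper=13 → close Dunmere (overflow 18)
  23÷4 = 5 each, +1 to first 3
Round 4: Elkhorn=22 Fernhollow=24 Hollowpine=24 Juniper=18 → close Elkhorn (overflow 17)
  22÷3 = 7 each, +1 to first 1
Round 5: Fernhollow=32 Hollowpine=31 Juniper=25 → close Fernhollow (overflow 19)
  32÷2 = 16 each, +1 to first 0
Round 6: Hollowpine=47 Juniper=41 → close Hollowpine (overflow 32)
  47÷1 = 47 each, +1 to first 0

Closure order: Briarlake, Ashgrove, Dunmere, Elkhorn, Fernhollow, Hollowpine
Last habitat: Juniper with 88 animals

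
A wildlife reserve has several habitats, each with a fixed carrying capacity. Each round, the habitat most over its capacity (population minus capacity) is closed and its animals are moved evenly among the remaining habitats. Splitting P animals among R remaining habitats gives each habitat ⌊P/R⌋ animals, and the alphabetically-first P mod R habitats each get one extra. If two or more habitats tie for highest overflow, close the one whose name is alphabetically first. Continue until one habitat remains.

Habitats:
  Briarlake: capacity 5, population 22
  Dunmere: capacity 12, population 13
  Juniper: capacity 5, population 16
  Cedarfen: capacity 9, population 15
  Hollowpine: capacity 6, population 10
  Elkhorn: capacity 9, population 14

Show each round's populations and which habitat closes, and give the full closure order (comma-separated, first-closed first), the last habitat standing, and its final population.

Closure order: Briarlake, Juniper, Cedarfen, Elkhorn, Dunmere
Last habitat: Hollowpine with 90 animals

Round 1: Briarlake=22 Cedarfen=15 Dunmere=13 Elkhorn=14 Hollowpine=10 Juniper=16 → close Briarlake (overflow 17)
  22÷5 = 4 each, +1 to first 2
Round 2: Cedarfen=20 Dunmere=18 Elkhorn=18 Hollowpine=14 Juniper=20 → close Juniper (overflow 15)
  20÷4 = 5 each, +1 to first 0
Round 3: Cedarfen=25 Dunmere=23 Elkhorn=23 Hollowpine=19 → close Cedarfen (overflow 16)
  25÷3 = 8 each, +1 to first 1
Round 4: Dunmere=32 Elkhorn=31 Hollowpine=27 → close Elkhorn (overflow 22)
  31÷2 = 15 each, +1 to first 1
Round 5: Dunmere=48 Hollowpine=42 → close Dunmere (overflow 36)
  48÷1 = 48 each, +1 to first 0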